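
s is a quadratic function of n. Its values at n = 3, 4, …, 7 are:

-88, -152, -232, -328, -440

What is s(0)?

First differences: -64, -80, -96, -112. Second differences: -16, -16, -16.
Level-2 differences are constant, so s has degree 2.
Fitting a degree-2 polynomial gives s(n) = -8n² - 8n + 8.
Then s(0) = 8.

8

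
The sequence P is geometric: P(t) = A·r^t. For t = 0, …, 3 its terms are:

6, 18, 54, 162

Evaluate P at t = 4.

486

Consecutive ratio: 18/6 = 3, and 54/18 = 3, so r = 3.
Then A·3^0 = 6 gives A = 6, and P(t) = 6·3^t.
P(4) = 6·3^4 = 486.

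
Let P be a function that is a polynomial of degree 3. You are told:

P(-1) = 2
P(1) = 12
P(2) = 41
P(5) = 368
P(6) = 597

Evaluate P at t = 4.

Write P(t) = at³ + bt² + ct + d; the 5 given values yield a linear system in the 4 coefficients.
Solving, P(t) = 2t³ + 4t² + 3t + 3.
Then P(4) = 207.

207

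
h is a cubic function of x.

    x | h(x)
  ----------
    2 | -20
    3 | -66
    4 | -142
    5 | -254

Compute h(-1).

Write h(x) = ax³ + bx² + cx + d; the 4 given values yield a linear system in the 4 coefficients.
Solving, h(x) = -x³ - 6x² + 3x + 6.
Then h(-1) = -2.

-2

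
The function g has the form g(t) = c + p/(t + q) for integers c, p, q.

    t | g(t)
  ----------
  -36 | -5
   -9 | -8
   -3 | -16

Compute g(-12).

-7

(g(t) − c)(t + q) = p for each data point; the three points give a linear system in c and q, then p follows.
Solving: c = -4, q = 0, p = 36, so g(t) = -4 + 36/(t + 0).
Then g(-12) = -4 + 36/(-12) = -7.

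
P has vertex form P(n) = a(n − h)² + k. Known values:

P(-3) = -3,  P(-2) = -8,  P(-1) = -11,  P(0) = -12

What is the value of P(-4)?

First differences -5, -3, -1; second difference 2 = 2a, so a = 1.
Expanding, the n-coefficient is −2ah = -2h; matching it to the data gives h = 0, and then k = -12.
So P(n) = 1(n + 0)² − 12.
P(-4) = 1·(-4)² − 12 = 4.

4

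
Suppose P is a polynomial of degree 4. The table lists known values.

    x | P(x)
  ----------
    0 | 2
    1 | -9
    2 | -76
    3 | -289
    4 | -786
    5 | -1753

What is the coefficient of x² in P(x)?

First differences: -11, -67, -213, -497, -967. Second differences: -56, -146, -284, -470. Third differences: -90, -138, -186. Fourth differences: -48, -48.
Level-4 differences are constant, so P has degree 4.
Fitting a degree-4 polynomial gives P(x) = -2x^4 - 3x³ - 5x² - x + 2.
The coefficient of x² is -5.

-5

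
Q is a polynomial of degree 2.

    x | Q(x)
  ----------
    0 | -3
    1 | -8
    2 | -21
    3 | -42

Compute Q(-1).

First differences: -5, -13, -21. Second differences: -8, -8.
Level-2 differences are constant, so Q has degree 2.
Fitting a degree-2 polynomial gives Q(x) = -4x² - x - 3.
Then Q(-1) = -6.

-6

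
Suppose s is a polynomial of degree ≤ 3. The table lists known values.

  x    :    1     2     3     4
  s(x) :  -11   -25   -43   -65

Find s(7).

Write s(x) = ax³ + bx² + cx + d; the 4 given values yield a linear system in the 4 coefficients.
Solving, the leading coefficient vanishes, and s(x) = -2x² - 8x - 1.
Then s(7) = -155.

-155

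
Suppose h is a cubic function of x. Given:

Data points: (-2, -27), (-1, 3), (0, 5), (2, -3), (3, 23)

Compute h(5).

225

Write h(x) = ax³ + bx² + cx + d; the 5 given values yield a linear system in the 4 coefficients.
Solving, h(x) = 3x³ - 5x² - 6x + 5.
Then h(5) = 225.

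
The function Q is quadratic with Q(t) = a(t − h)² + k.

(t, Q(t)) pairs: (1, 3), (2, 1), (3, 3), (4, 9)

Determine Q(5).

First differences -2, 2, 6; second difference 4 = 2a, so a = 2.
Expanding, the t-coefficient is −2ah = -4h; matching it to the data gives h = 2, and then k = 1.
So Q(t) = 2(t − 2)² + 1.
Q(5) = 2·3² + 1 = 19.

19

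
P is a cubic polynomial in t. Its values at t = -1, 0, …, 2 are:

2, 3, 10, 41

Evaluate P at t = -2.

Write P(t) = at³ + bt² + ct + d; the 4 given values yield a linear system in the 4 coefficients.
Solving, P(t) = 3t³ + 3t² + t + 3.
Then P(-2) = -11.

-11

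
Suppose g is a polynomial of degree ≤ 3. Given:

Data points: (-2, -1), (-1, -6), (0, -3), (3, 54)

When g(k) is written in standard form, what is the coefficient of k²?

4

Write g(k) = ak³ + bk² + ck + d; the 4 given values yield a linear system in the 4 coefficients.
Solving, the leading coefficient vanishes, and g(k) = 4k² + 7k - 3.
The coefficient of k² is 4.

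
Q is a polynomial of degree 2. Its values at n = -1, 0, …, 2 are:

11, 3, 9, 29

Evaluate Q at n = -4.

119

Write Q(n) = an² + bn + c; the 4 given values yield a linear system in the 3 coefficients.
Solving, Q(n) = 7n² - n + 3.
Then Q(-4) = 119.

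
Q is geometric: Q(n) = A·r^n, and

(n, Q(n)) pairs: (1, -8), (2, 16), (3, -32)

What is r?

-2

Consecutive ratio: 16/(-8) = -2, and -32/16 = -2, so r = -2.
Then A·(-2)^1 = -8 gives A = 4, and Q(n) = 4·(-2)^n.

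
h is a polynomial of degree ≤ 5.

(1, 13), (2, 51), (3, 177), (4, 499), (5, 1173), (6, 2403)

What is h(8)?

Write h(k) = ak^5 + bk^4 + ck³ + dk² + ek + p; the 6 given values yield a linear system in the 6 coefficients.
Solving, the leading coefficient vanishes, and h(k) = 2k^4 - 2k³ + 6k² + 4k + 3.
Then h(8) = 7587.

7587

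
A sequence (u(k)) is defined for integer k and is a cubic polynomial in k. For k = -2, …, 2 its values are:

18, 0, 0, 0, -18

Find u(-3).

First differences: -18, 0, 0, -18. Second differences: 18, 0, -18. Third differences: -18, -18.
Level-3 differences are constant, so u has degree 3.
Fitting a degree-3 polynomial gives u(k) = -3k³ + 3k.
Then u(-3) = 72.

72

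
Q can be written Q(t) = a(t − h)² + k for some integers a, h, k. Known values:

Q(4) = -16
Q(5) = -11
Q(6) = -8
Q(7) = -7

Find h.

7

First differences 5, 3, 1; second difference -2 = 2a, so a = -1.
Expanding, the t-coefficient is −2ah = 2h; matching it to the data gives h = 7, and then k = -7.
So Q(t) = -1(t − 7)² − 7.
Hence h = 7.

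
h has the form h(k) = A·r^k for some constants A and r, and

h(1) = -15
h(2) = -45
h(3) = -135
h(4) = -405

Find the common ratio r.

Consecutive ratio: -45/(-15) = 3, and -135/(-45) = 3, so r = 3.
Then A·3^1 = -15 gives A = -5, and h(k) = -5·3^k.

3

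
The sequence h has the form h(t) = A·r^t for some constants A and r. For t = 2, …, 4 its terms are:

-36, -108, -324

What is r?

Consecutive ratio: -108/(-36) = 3, and -324/(-108) = 3, so r = 3.
Then A·3^2 = -36 gives A = -4, and h(t) = -4·3^t.

3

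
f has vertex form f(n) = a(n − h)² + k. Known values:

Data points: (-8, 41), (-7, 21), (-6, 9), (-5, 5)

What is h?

First differences -20, -12, -4; second difference 8 = 2a, so a = 4.
Expanding, the n-coefficient is −2ah = -8h; matching it to the data gives h = -5, and then k = 5.
So f(n) = 4(n + 5)² + 5.
Hence h = -5.

-5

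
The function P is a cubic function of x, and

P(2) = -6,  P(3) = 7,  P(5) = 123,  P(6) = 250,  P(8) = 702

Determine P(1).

Write P(x) = ax³ + bx² + cx + d; the 5 given values yield a linear system in the 4 coefficients.
Solving, P(x) = 2x³ - 5x² - 2.
Then P(1) = -5.

-5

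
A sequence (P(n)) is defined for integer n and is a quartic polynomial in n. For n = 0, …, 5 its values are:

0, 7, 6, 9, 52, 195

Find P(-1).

-3

First differences: 7, -1, 3, 43, 143. Second differences: -8, 4, 40, 100. Third differences: 12, 36, 60. Fourth differences: 24, 24.
Level-4 differences are constant, so P has degree 4.
Fitting a degree-4 polynomial gives P(n) = n^4 - 4n³ + n² + 9n.
Then P(-1) = -3.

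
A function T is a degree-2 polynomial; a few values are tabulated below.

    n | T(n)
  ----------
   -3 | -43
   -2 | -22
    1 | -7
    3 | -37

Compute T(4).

Write T(n) = an² + bn + c; the 4 given values yield a linear system in the 3 coefficients.
Solving, T(n) = -4n² + n - 4.
Then T(4) = -64.

-64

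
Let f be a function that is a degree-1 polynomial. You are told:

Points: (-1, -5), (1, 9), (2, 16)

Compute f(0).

2

Write f(x) = ax + b; the 3 given values yield a linear system in the 2 coefficients.
Solving, f(x) = 7x + 2.
Then f(0) = 2.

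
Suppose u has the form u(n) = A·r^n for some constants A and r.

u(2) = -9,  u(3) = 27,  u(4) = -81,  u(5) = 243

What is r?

-3

Consecutive ratio: 27/(-9) = -3, and -81/27 = -3, so r = -3.
Then A·(-3)^2 = -9 gives A = -1, and u(n) = -1·(-3)^n.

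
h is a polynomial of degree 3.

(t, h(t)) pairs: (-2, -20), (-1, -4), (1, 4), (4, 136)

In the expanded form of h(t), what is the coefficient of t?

Write h(t) = at³ + bt² + ct + d; the 4 given values yield a linear system in the 4 coefficients.
Solving, h(t) = 2t³ + 2t.
The coefficient of t is 2.

2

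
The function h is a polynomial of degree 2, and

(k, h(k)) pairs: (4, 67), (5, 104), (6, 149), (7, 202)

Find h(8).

First differences: 37, 45, 53. Second differences: 8, 8.
Level-2 differences are constant, so h has degree 2.
Fitting a degree-2 polynomial gives h(k) = 4k² + k - 1.
Then h(8) = 263.

263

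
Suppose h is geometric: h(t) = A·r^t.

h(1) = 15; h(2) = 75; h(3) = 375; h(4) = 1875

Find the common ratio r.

5

Consecutive ratio: 75/15 = 5, and 375/75 = 5, so r = 5.
Then A·5^1 = 15 gives A = 3, and h(t) = 3·5^t.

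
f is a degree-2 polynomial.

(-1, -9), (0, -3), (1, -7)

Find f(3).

-45

Write f(t) = at² + bt + c; the 3 given values yield a linear system in the 3 coefficients.
Solving, f(t) = -5t² + t - 3.
Then f(3) = -45.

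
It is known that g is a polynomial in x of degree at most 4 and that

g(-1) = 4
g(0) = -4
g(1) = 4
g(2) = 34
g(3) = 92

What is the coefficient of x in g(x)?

-1

Write g(x) = ax^4 + bx³ + cx² + dx + e; the 5 given values yield a linear system in the 5 coefficients.
Solving, the leading coefficient vanishes, and g(x) = x³ + 8x² - x - 4.
The coefficient of x is -1.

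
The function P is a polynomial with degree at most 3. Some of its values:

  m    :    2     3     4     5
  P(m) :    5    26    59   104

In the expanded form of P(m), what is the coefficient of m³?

0

Write P(m) = am³ + bm² + cm + d; the 4 given values yield a linear system in the 4 coefficients.
Solving, the leading coefficient vanishes, and P(m) = 6m² - 9m - 1.
The coefficient of m³ is 0.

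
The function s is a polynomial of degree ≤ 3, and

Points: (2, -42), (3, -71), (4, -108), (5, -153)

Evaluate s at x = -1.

-3

First differences: -29, -37, -45. Second differences: -8, -8.
Level-2 differences are constant, so s has degree 2.
Fitting a degree-2 polynomial gives s(x) = -4x² - 9x - 8.
Then s(-1) = -3.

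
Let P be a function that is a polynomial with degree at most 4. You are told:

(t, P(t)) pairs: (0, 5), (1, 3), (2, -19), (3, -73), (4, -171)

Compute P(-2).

Write P(t) = at^4 + bt³ + ct² + dt + e; the 5 given values yield a linear system in the 5 coefficients.
Solving, the leading coefficient vanishes, and P(t) = -2t³ - 4t² + 4t + 5.
Then P(-2) = -3.

-3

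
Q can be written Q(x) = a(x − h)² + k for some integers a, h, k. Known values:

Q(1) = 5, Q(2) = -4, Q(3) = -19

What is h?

0

First differences -9, -15; second difference -6 = 2a, so a = -3.
Expanding, the x-coefficient is −2ah = 6h; matching it to the data gives h = 0, and then k = 8.
So Q(x) = -3(x + 0)² + 8.
Hence h = 0.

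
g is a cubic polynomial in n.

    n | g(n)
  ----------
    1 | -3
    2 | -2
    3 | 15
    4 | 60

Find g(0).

Write g(n) = an³ + bn² + cn + d; the 4 given values yield a linear system in the 4 coefficients.
Solving, g(n) = 2n³ - 4n² - n.
Then g(0) = 0.

0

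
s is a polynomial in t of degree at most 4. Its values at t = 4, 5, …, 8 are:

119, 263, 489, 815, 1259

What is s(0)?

First differences: 144, 226, 326, 444. Second differences: 82, 100, 118. Third differences: 18, 18.
Level-3 differences are constant, so s has degree 3.
Fitting a degree-3 polynomial gives s(t) = 3t³ - 4t² - 3t + 3.
The constant term is s(0) = 3.

3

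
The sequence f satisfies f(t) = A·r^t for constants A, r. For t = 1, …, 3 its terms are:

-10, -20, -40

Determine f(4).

Consecutive ratio: -20/(-10) = 2, and -40/(-20) = 2, so r = 2.
Then A·2^1 = -10 gives A = -5, and f(t) = -5·2^t.
f(4) = -5·2^4 = -80.

-80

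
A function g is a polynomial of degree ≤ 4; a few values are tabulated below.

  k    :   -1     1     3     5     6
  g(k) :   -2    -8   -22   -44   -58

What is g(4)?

Write g(k) = ak^4 + bk³ + ck² + dk + e; the 5 given values yield a linear system in the 5 coefficients.
Solving, the top 2 coefficients vanish, and g(k) = -k² - 3k - 4.
Then g(4) = -32.

-32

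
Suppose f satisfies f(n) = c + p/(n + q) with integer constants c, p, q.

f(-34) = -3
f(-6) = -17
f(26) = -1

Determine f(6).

1

(f(n) − c)(n + q) = p for each data point; the three points give a linear system in c and q, then p follows.
Solving: c = -2, q = 4, p = 30, so f(n) = -2 + 30/(n + 4).
Then f(6) = -2 + 30/10 = 1.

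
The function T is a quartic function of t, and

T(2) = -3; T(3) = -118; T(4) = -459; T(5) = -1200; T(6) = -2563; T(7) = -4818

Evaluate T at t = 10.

-20355

Write T(t) = at^4 + bt³ + ct² + dt + e; the 6 given values yield a linear system in the 5 coefficients.
Solving, T(t) = -2t^4 - t³ + 6t² + 4t + 5.
Then T(10) = -20355.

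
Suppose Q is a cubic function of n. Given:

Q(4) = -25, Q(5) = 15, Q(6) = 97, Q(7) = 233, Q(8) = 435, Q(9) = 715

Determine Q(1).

-13

First differences: 40, 82, 136, 202, 280. Second differences: 42, 54, 66, 78. Third differences: 12, 12, 12.
Level-3 differences are constant, so Q has degree 3.
Fitting a degree-3 polynomial gives Q(n) = 2n³ - 9n² - n - 5.
Then Q(1) = -13.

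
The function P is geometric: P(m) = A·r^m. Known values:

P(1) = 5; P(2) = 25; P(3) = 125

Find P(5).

3125

Consecutive ratio: 25/5 = 5, and 125/25 = 5, so r = 5.
Then A·5^1 = 5 gives A = 1, and P(m) = 1·5^m.
P(5) = 1·5^5 = 3125.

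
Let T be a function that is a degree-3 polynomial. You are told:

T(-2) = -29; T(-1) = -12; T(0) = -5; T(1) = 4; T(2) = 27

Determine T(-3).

-68

First differences: 17, 7, 9, 23. Second differences: -10, 2, 14. Third differences: 12, 12.
Level-3 differences are constant, so T has degree 3.
Fitting a degree-3 polynomial gives T(t) = 2t³ + t² + 6t - 5.
Then T(-3) = -68.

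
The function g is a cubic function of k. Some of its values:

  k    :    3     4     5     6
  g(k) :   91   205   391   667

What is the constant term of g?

1

Write g(k) = ak³ + bk² + ck + d; the 4 given values yield a linear system in the 4 coefficients.
Solving, g(k) = 3k³ + 3k + 1.
The constant term is g(0) = 1.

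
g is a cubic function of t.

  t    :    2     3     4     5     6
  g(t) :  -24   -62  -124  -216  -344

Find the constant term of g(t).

Write g(t) = at³ + bt² + ct + d; the 5 given values yield a linear system in the 4 coefficients.
Solving, g(t) = -t³ - 3t² - 4t + 4.
The constant term is g(0) = 4.

4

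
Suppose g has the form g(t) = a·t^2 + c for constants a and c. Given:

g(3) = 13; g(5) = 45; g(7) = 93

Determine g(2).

From g(3) = 13 and g(5) = 45: 9a + c = 13 and 25a + c = 45.
Subtracting: 16a = 32, so a = 2; then c = 13 − 2·9 = -5.
So g(t) = 2t² − 5, and g(2) = 3.

3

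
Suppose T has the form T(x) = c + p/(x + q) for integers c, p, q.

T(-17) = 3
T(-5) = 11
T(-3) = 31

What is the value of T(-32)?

2

(T(x) − c)(x + q) = p for each data point; the three points give a linear system in c and q, then p follows.
Solving: c = 1, q = 2, p = -30, so T(x) = 1 − 30/(x + 2).
Then T(-32) = 1 − 30/(-30) = 2.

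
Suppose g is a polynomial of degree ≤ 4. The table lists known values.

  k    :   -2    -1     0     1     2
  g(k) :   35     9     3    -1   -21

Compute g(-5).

Write g(k) = ak^4 + bk³ + ck² + dk + e; the 5 given values yield a linear system in the 5 coefficients.
Solving, the leading coefficient vanishes, and g(k) = -3k³ + k² - 2k + 3.
Then g(-5) = 413.

413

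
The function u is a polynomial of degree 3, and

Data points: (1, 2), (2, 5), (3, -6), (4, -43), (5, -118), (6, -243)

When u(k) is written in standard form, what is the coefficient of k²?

First differences: 3, -11, -37, -75, -125. Second differences: -14, -26, -38, -50. Third differences: -12, -12, -12.
Level-3 differences are constant, so u has degree 3.
Fitting a degree-3 polynomial gives u(k) = -2k³ + 5k² + 2k - 3.
The coefficient of k² is 5.

5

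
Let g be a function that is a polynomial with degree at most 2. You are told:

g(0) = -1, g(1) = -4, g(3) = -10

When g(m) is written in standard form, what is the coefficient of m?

-3

Write g(m) = am² + bm + c; the 3 given values yield a linear system in the 3 coefficients.
Solving, the leading coefficient vanishes, and g(m) = -3m - 1.
The coefficient of m is -3.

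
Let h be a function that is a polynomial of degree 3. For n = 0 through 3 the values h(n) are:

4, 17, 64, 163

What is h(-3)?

Write h(n) = an³ + bn² + cn + d; the 4 given values yield a linear system in the 4 coefficients.
Solving, h(n) = 3n³ + 8n² + 2n + 4.
Then h(-3) = -11.

-11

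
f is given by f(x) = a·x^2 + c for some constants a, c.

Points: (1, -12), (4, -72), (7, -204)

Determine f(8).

From f(1) = -12 and f(4) = -72: 1a + c = -12 and 16a + c = -72.
Subtracting: 15a = -60, so a = -4; then c = -12 − (-4)·1 = -8.
So f(x) = -4x² − 8, and f(8) = -264.

-264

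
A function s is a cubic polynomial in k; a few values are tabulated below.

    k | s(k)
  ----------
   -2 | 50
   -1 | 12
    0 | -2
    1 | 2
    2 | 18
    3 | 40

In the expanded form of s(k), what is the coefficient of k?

-4

First differences: -38, -14, 4, 16, 22. Second differences: 24, 18, 12, 6. Third differences: -6, -6, -6.
Level-3 differences are constant, so s has degree 3.
Fitting a degree-3 polynomial gives s(k) = -k³ + 9k² - 4k - 2.
The coefficient of k is -4.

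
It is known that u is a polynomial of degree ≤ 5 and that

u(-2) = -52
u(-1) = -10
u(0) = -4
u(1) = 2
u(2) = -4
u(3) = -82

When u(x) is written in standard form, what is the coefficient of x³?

2

First differences: 42, 6, 6, -6, -78. Second differences: -36, 0, -12, -72. Third differences: 36, -12, -60. Fourth differences: -48, -48.
Level-4 differences are constant, so u has degree 4.
Fitting a degree-4 polynomial gives u(x) = -2x^4 + 2x³ + 2x² + 4x - 4.
The coefficient of x³ is 2.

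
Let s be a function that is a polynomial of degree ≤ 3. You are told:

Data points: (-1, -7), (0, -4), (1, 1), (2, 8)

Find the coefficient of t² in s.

1

Write s(t) = at³ + bt² + ct + d; the 4 given values yield a linear system in the 4 coefficients.
Solving, the leading coefficient vanishes, and s(t) = t² + 4t - 4.
The coefficient of t² is 1.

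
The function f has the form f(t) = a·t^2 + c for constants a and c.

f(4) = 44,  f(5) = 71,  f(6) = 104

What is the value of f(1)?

From f(4) = 44 and f(5) = 71: 16a + c = 44 and 25a + c = 71.
Subtracting: 9a = 27, so a = 3; then c = 44 − 3·16 = -4.
So f(t) = 3t² − 4, and f(1) = -1.

-1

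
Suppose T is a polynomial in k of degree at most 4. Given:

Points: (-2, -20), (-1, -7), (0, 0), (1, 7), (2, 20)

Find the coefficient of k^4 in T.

First differences: 13, 7, 7, 13. Second differences: -6, 0, 6. Third differences: 6, 6.
Level-3 differences are constant, so T has degree 3.
Fitting a degree-3 polynomial gives T(k) = k³ + 6k.
The coefficient of k^4 is 0.

0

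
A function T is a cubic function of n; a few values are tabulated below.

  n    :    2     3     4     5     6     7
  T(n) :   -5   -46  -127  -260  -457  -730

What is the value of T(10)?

First differences: -41, -81, -133, -197, -273. Second differences: -40, -52, -64, -76. Third differences: -12, -12, -12.
Level-3 differences are constant, so T has degree 3.
Fitting a degree-3 polynomial gives T(n) = -2n³ - 2n² + 7n + 5.
Then T(10) = -2125.

-2125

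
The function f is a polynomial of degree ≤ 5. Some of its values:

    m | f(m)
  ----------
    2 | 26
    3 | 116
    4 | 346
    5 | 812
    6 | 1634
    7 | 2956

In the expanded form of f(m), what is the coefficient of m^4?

First differences: 90, 230, 466, 822, 1322. Second differences: 140, 236, 356, 500. Third differences: 96, 120, 144. Fourth differences: 24, 24.
Level-4 differences are constant, so f has degree 4.
Fitting a degree-4 polynomial gives f(m) = m^4 + 2m³ - 3m² + 2m + 2.
The coefficient of m^4 is 1.

1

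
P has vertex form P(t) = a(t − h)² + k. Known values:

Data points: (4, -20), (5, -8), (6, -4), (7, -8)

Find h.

6

First differences 12, 4, -4; second difference -8 = 2a, so a = -4.
Expanding, the t-coefficient is −2ah = 8h; matching it to the data gives h = 6, and then k = -4.
So P(t) = -4(t − 6)² − 4.
Hence h = 6.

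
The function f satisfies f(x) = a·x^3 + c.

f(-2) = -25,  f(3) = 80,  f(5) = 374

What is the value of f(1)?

2

From f(-2) = -25 and f(3) = 80: -8a + c = -25 and 27a + c = 80.
Subtracting: 35a = 105, so a = 3; then c = -25 − 3·(-8) = -1.
So f(x) = 3x³ − 1, and f(1) = 2.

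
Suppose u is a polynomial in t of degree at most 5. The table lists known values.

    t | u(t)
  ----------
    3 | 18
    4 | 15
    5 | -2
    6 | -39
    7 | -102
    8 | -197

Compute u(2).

First differences: -3, -17, -37, -63, -95. Second differences: -14, -20, -26, -32. Third differences: -6, -6, -6.
Level-3 differences are constant, so u has degree 3.
Fitting a degree-3 polynomial gives u(t) = -t³ + 5t² - t + 3.
Then u(2) = 13.

13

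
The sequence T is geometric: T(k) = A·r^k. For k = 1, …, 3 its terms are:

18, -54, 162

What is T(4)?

-486

Consecutive ratio: -54/18 = -3, and 162/(-54) = -3, so r = -3.
Then A·(-3)^1 = 18 gives A = -6, and T(k) = -6·(-3)^k.
T(4) = -6·(-3)^4 = -486.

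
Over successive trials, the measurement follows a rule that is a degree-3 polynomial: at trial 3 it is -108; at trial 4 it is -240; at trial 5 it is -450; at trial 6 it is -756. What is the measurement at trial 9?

Write the value at m as u(m).
Write u(m) = am³ + bm² + cm + d; the 4 given values yield a linear system in the 4 coefficients.
Solving, u(m) = -3m³ - 3m².
Then u(9) = -2430.

-2430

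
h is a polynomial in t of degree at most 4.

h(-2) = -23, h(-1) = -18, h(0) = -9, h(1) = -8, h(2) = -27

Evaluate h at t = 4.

Write h(t) = at^4 + bt³ + ct² + dt + e; the 5 given values yield a linear system in the 5 coefficients.
Solving, the leading coefficient vanishes, and h(t) = -2t³ - 4t² + 7t - 9.
Then h(4) = -173.

-173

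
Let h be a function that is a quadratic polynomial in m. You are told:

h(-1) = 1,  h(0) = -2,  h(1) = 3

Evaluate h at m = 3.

37

Write h(m) = am² + bm + c; the 3 given values yield a linear system in the 3 coefficients.
Solving, h(m) = 4m² + m - 2.
Then h(3) = 37.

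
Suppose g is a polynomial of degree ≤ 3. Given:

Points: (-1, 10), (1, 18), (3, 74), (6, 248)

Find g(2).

Write g(k) = ak³ + bk² + ck + d; the 4 given values yield a linear system in the 4 coefficients.
Solving, the leading coefficient vanishes, and g(k) = 6k² + 4k + 8.
Then g(2) = 40.

40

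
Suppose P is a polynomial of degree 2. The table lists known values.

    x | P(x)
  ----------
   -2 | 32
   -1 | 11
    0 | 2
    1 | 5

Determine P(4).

First differences: -21, -9, 3. Second differences: 12, 12.
Level-2 differences are constant, so P has degree 2.
Fitting a degree-2 polynomial gives P(x) = 6x² - 3x + 2.
Then P(4) = 86.

86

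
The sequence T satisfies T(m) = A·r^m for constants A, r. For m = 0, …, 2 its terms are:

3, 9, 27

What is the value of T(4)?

Consecutive ratio: 9/3 = 3, and 27/9 = 3, so r = 3.
Then A·3^0 = 3 gives A = 3, and T(m) = 3·3^m.
T(4) = 3·3^4 = 243.

243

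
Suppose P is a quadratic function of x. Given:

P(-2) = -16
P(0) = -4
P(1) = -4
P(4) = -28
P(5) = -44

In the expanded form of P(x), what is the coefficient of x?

2

Write P(x) = ax² + bx + c; the 5 given values yield a linear system in the 3 coefficients.
Solving, P(x) = -2x² + 2x - 4.
The coefficient of x is 2.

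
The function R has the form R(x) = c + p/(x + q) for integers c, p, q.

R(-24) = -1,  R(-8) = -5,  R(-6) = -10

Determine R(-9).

-4

(R(x) − c)(x + q) = p for each data point; the three points give a linear system in c and q, then p follows.
Solving: c = 0, q = 4, p = 20, so R(x) = 20/(x + 4).
Then R(-9) = 0 + 20/(-5) = -4.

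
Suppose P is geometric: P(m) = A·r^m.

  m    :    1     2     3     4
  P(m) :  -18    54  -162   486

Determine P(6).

Consecutive ratio: 54/(-18) = -3, and -162/54 = -3, so r = -3.
Then A·(-3)^1 = -18 gives A = 6, and P(m) = 6·(-3)^m.
P(6) = 6·(-3)^6 = 4374.

4374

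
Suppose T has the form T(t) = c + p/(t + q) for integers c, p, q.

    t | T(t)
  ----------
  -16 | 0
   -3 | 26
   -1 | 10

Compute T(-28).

(T(t) − c)(t + q) = p for each data point; the three points give a linear system in c and q, then p follows.
Solving: c = 2, q = 4, p = 24, so T(t) = 2 + 24/(t + 4).
Then T(-28) = 2 + 24/(-24) = 1.

1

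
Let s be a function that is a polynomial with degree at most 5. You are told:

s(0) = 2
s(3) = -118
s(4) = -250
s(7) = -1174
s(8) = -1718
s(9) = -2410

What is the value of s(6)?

-760

Write s(t) = at^5 + bt^4 + ct³ + dt² + et + p; the 6 given values yield a linear system in the 6 coefficients.
Solving, the top 2 coefficients vanish, and s(t) = -3t³ - 2t² - 7t + 2.
Then s(6) = -760.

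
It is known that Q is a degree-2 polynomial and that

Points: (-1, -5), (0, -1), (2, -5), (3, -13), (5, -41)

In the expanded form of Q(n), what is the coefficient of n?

Write Q(n) = an² + bn + c; the 5 given values yield a linear system in the 3 coefficients.
Solving, Q(n) = -2n² + 2n - 1.
The coefficient of n is 2.

2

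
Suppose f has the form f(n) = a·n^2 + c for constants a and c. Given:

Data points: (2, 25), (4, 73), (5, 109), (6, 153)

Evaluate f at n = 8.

265

From f(2) = 25 and f(4) = 73: 4a + c = 25 and 16a + c = 73.
Subtracting: 12a = 48, so a = 4; then c = 25 − 4·4 = 9.
So f(n) = 4n² + 9, and f(8) = 265.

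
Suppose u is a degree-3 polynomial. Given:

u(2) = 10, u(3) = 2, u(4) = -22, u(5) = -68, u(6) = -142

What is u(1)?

8

First differences: -8, -24, -46, -74. Second differences: -16, -22, -28. Third differences: -6, -6.
Level-3 differences are constant, so u has degree 3.
Fitting a degree-3 polynomial gives u(m) = -m³ + m² + 6m + 2.
Then u(1) = 8.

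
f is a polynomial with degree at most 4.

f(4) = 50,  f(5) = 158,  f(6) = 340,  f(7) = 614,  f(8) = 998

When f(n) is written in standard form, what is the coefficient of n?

-3

First differences: 108, 182, 274, 384. Second differences: 74, 92, 110. Third differences: 18, 18.
Level-3 differences are constant, so f has degree 3.
Fitting a degree-3 polynomial gives f(n) = 3n³ - 8n² - 3n - 2.
The coefficient of n is -3.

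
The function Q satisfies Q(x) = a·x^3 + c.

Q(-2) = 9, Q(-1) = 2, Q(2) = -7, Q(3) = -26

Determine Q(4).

-63

From Q(-2) = 9 and Q(-1) = 2: -8a + c = 9 and -1a + c = 2.
Subtracting: 7a = -7, so a = -1; then c = 9 − (-1)·(-8) = 1.
So Q(x) = -1x³ + 1, and Q(4) = -63.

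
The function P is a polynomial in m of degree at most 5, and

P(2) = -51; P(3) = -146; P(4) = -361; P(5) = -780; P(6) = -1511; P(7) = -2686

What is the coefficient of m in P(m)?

First differences: -95, -215, -419, -731, -1175. Second differences: -120, -204, -312, -444. Third differences: -84, -108, -132. Fourth differences: -24, -24.
Level-4 differences are constant, so P has degree 4.
Fitting a degree-4 polynomial gives P(m) = -m^4 - 5m² - 5m - 5.
The coefficient of m is -5.

-5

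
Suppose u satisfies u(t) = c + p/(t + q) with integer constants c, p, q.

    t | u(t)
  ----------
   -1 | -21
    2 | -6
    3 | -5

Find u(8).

-3

(u(t) − c)(t + q) = p for each data point; the three points give a linear system in c and q, then p follows.
Solving: c = -1, q = 2, p = -20, so u(t) = -1 − 20/(t + 2).
Then u(8) = -1 − 20/10 = -3.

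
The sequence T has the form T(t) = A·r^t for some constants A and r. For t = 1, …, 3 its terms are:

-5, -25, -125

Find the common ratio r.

5

Consecutive ratio: -25/(-5) = 5, and -125/(-25) = 5, so r = 5.
Then A·5^1 = -5 gives A = -1, and T(t) = -1·5^t.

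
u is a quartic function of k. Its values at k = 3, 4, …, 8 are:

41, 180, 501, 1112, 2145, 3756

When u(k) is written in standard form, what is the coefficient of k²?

First differences: 139, 321, 611, 1033, 1611. Second differences: 182, 290, 422, 578. Third differences: 108, 132, 156. Fourth differences: 24, 24.
Level-4 differences are constant, so u has degree 4.
Fitting a degree-4 polynomial gives u(k) = k^4 - 6k² + 6k - 4.
The coefficient of k² is -6.

-6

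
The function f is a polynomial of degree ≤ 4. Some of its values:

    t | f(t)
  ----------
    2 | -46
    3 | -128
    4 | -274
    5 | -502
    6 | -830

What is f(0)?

First differences: -82, -146, -228, -328. Second differences: -64, -82, -100. Third differences: -18, -18.
Level-3 differences are constant, so f has degree 3.
Fitting a degree-3 polynomial gives f(t) = -3t³ - 5t² - 2.
The constant term is f(0) = -2.

-2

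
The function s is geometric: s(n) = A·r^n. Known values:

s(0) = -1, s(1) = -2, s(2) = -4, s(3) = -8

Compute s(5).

-32

Consecutive ratio: -2/(-1) = 2, and -4/(-2) = 2, so r = 2.
Then A·2^0 = -1 gives A = -1, and s(n) = -1·2^n.
s(5) = -1·2^5 = -32.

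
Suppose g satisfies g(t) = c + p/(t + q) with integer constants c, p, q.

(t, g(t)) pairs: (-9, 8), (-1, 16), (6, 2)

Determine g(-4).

10

(g(t) − c)(t + q) = p for each data point; the three points give a linear system in c and q, then p follows.
Solving: c = 6, q = -1, p = -20, so g(t) = 6 − 20/(t − 1).
Then g(-4) = 6 − 20/(-5) = 10.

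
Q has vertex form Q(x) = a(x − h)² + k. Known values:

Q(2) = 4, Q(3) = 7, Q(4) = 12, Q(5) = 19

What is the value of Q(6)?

28

First differences 3, 5, 7; second difference 2 = 2a, so a = 1.
Expanding, the x-coefficient is −2ah = -2h; matching it to the data gives h = 1, and then k = 3.
So Q(x) = 1(x − 1)² + 3.
Q(6) = 1·5² + 3 = 28.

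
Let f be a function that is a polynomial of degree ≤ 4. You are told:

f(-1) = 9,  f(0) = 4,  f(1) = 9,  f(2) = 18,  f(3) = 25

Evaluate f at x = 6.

First differences: -5, 5, 9, 7. Second differences: 10, 4, -2. Third differences: -6, -6.
Level-3 differences are constant, so f has degree 3.
Fitting a degree-3 polynomial gives f(x) = -x³ + 5x² + x + 4.
Then f(6) = -26.

-26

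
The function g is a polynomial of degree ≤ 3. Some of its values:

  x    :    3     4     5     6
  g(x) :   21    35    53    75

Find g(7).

First differences: 14, 18, 22. Second differences: 4, 4.
Level-2 differences are constant, so g has degree 2.
Fitting a degree-2 polynomial gives g(x) = 2x² + 3.
Then g(7) = 101.

101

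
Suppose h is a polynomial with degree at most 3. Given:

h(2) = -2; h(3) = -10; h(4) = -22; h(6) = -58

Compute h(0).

Write h(t) = at³ + bt² + ct + d; the 4 given values yield a linear system in the 4 coefficients.
Solving, the leading coefficient vanishes, and h(t) = -2t² + 2t + 2.
Then h(0) = 2.

2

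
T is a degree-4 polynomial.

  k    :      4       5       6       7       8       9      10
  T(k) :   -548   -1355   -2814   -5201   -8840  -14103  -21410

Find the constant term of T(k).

Write T(k) = ak^4 + bk³ + ck² + dk + e; the 7 given values yield a linear system in the 5 coefficients.
Solving, T(k) = -2k^4 - 2k³ + 6k² - k.
The constant term is T(0) = 0.

0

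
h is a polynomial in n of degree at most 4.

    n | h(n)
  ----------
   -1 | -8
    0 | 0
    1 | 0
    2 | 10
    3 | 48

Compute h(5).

280

First differences: 8, 0, 10, 38. Second differences: -8, 10, 28. Third differences: 18, 18.
Level-3 differences are constant, so h has degree 3.
Fitting a degree-3 polynomial gives h(n) = 3n³ - 4n² + n.
Then h(5) = 280.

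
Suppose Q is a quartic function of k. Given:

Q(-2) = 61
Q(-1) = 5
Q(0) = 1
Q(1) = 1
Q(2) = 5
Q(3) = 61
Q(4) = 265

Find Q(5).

761

First differences: -56, -4, 0, 4, 56, 204. Second differences: 52, 4, 4, 52, 148. Third differences: -48, 0, 48, 96. Fourth differences: 48, 48, 48.
Level-4 differences are constant, so Q has degree 4.
Extending the table by one column gives the next first difference 496, so Q(5) = 265 + 496 = 761.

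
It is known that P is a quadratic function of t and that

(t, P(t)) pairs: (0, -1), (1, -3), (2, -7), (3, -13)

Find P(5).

First differences: -2, -4, -6. Second differences: -2, -2.
Level-2 differences are constant, so P has degree 2.
Fitting a degree-2 polynomial gives P(t) = -t² - t - 1.
Then P(5) = -31.

-31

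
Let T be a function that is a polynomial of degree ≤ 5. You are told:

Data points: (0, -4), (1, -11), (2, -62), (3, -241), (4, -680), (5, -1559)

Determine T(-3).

First differences: -7, -51, -179, -439, -879. Second differences: -44, -128, -260, -440. Third differences: -84, -132, -180. Fourth differences: -48, -48.
Level-4 differences are constant, so T has degree 4.
Fitting a degree-4 polynomial gives T(t) = -2t^4 - 2t³ - 2t² - t - 4.
Then T(-3) = -127.

-127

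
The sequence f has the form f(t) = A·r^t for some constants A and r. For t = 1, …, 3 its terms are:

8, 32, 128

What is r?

4

Consecutive ratio: 32/8 = 4, and 128/32 = 4, so r = 4.
Then A·4^1 = 8 gives A = 2, and f(t) = 2·4^t.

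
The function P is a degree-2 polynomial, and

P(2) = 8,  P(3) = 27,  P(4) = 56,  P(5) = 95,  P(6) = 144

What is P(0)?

First differences: 19, 29, 39, 49. Second differences: 10, 10, 10.
Level-2 differences are constant, so P has degree 2.
Fitting a degree-2 polynomial gives P(k) = 5k² - 6k.
The constant term is P(0) = 0.

0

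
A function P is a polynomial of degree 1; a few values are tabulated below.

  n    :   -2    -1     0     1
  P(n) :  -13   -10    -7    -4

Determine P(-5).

Write P(n) = an + b; the 4 given values yield a linear system in the 2 coefficients.
Solving, P(n) = 3n - 7.
Then P(-5) = -22.

-22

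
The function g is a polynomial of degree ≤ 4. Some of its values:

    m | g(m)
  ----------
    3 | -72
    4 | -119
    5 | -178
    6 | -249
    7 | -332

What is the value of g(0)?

Write g(m) = am^4 + bm³ + cm² + dm + e; the 5 given values yield a linear system in the 5 coefficients.
Solving, the top 2 coefficients vanish, and g(m) = -6m² - 5m - 3.
Then g(0) = -3.

-3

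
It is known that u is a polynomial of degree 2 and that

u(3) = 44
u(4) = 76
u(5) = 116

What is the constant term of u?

-4

Write u(m) = am² + bm + c; the 3 given values yield a linear system in the 3 coefficients.
Solving, u(m) = 4m² + 4m - 4.
The constant term is u(0) = -4.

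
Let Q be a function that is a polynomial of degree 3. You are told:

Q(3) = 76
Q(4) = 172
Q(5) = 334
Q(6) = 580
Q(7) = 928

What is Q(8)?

1396

First differences: 96, 162, 246, 348. Second differences: 66, 84, 102. Third differences: 18, 18.
Level-3 differences are constant, so Q has degree 3.
Extending the table by one column gives the next first difference 468, so Q(8) = 928 + 468 = 1396.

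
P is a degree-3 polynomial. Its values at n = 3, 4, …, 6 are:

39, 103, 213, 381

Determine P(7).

619

Write P(n) = an³ + bn² + cn + d; the 4 given values yield a linear system in the 4 coefficients.
Solving, P(n) = 2n³ - n² - 3n + 3.
Then P(7) = 619.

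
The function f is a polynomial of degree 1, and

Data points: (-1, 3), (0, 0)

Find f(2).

Write f(t) = at + b; the 2 given values yield a linear system in the 2 coefficients.
Solving, f(t) = -3t.
Then f(2) = -6.

-6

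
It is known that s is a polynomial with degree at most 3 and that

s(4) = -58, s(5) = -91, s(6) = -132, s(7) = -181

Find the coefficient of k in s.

3

First differences: -33, -41, -49. Second differences: -8, -8.
Level-2 differences are constant, so s has degree 2.
Fitting a degree-2 polynomial gives s(k) = -4k² + 3k - 6.
The coefficient of k is 3.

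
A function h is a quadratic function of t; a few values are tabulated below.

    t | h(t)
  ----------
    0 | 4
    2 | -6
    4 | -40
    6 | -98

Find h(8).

-180

Write h(t) = at² + bt + c; the 4 given values yield a linear system in the 3 coefficients.
Solving, h(t) = -3t² + t + 4.
Then h(8) = -180.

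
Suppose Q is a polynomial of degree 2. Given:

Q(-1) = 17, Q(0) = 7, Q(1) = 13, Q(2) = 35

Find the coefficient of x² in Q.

Write Q(x) = ax² + bx + c; the 4 given values yield a linear system in the 3 coefficients.
Solving, Q(x) = 8x² - 2x + 7.
The coefficient of x² is 8.

8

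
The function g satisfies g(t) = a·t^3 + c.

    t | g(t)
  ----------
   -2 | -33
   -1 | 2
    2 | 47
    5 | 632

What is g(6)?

1087

From g(-2) = -33 and g(-1) = 2: -8a + c = -33 and -1a + c = 2.
Subtracting: 7a = 35, so a = 5; then c = -33 − 5·(-8) = 7.
So g(t) = 5t³ + 7, and g(6) = 1087.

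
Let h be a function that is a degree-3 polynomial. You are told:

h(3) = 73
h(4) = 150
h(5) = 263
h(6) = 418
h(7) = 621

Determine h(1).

First differences: 77, 113, 155, 203. Second differences: 36, 42, 48. Third differences: 6, 6.
Level-3 differences are constant, so h has degree 3.
Fitting a degree-3 polynomial gives h(x) = x³ + 6x² - 2x - 2.
Then h(1) = 3.

3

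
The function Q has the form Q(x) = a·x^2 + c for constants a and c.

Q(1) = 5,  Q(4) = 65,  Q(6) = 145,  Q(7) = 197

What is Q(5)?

From Q(1) = 5 and Q(4) = 65: 1a + c = 5 and 16a + c = 65.
Subtracting: 15a = 60, so a = 4; then c = 5 − 4·1 = 1.
So Q(x) = 4x² + 1, and Q(5) = 101.

101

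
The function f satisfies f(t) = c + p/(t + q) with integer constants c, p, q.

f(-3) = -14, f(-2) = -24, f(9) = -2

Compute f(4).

(f(t) − c)(t + q) = p for each data point; the three points give a linear system in c and q, then p follows.
Solving: c = -4, q = 1, p = 20, so f(t) = -4 + 20/(t + 1).
Then f(4) = -4 + 20/5 = 0.

0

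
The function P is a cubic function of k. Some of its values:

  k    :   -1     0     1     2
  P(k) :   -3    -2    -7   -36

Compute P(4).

Write P(k) = ak³ + bk² + ck + d; the 4 given values yield a linear system in the 4 coefficients.
Solving, P(k) = -3k³ - 3k² + k - 2.
Then P(4) = -238.

-238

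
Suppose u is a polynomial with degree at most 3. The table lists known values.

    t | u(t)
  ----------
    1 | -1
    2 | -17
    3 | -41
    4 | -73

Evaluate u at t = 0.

7

First differences: -16, -24, -32. Second differences: -8, -8.
Level-2 differences are constant, so u has degree 2.
Fitting a degree-2 polynomial gives u(t) = -4t² - 4t + 7.
Then u(0) = 7.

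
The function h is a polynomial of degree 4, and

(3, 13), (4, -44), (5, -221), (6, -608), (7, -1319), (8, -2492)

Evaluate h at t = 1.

Write h(t) = at^4 + bt³ + ct² + dt + e; the 6 given values yield a linear system in the 5 coefficients.
Solving, h(t) = -t^4 + 3t³ + t² + 4.
Then h(1) = 7.

7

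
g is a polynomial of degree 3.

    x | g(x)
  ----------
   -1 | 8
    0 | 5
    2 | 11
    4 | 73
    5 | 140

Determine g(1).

Write g(x) = ax³ + bx² + cx + d; the 5 given values yield a linear system in the 4 coefficients.
Solving, g(x) = x³ + x² - 3x + 5.
Then g(1) = 4.

4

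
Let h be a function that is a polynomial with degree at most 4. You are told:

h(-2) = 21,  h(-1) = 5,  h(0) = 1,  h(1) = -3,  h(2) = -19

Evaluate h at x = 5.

First differences: -16, -4, -4, -16. Second differences: 12, 0, -12. Third differences: -12, -12.
Level-3 differences are constant, so h has degree 3.
Fitting a degree-3 polynomial gives h(x) = -2x³ - 2x + 1.
Then h(5) = -259.

-259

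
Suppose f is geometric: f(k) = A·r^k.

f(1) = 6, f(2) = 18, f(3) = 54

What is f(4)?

Consecutive ratio: 18/6 = 3, and 54/18 = 3, so r = 3.
Then A·3^1 = 6 gives A = 2, and f(k) = 2·3^k.
f(4) = 2·3^4 = 162.

162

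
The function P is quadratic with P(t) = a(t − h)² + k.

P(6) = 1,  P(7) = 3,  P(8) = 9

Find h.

6

First differences 2, 6; second difference 4 = 2a, so a = 2.
Expanding, the t-coefficient is −2ah = -4h; matching it to the data gives h = 6, and then k = 1.
So P(t) = 2(t − 6)² + 1.
Hence h = 6.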